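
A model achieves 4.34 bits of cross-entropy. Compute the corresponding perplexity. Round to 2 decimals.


Perplexity formula: PP = 2^H
H = 4.34
PP = 2^4.34
Decompose: 2^4.34 = 2^4 * 2^0.34
2^4 = 16, 2^0.34 ~ 1.2657566
PP ~ 16 * 1.2657566 = 20.2521056
Rounded to 2 decimals: 20.25

20.25


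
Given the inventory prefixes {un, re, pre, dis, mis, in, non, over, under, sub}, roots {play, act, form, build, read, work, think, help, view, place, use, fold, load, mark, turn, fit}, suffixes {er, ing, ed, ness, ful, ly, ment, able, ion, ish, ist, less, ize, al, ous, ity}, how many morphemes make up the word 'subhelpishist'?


Segmenting 'subhelpishist' against the inventory:
  'sub' -> prefix (morpheme 1)
  'help' -> root (morpheme 2)
  'ish' -> suffix (morpheme 3)
  'ist' -> suffix (morpheme 4)
Total morphemes: 4

4


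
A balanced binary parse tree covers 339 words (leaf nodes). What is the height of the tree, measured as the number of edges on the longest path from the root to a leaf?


In a balanced binary tree with n leaves the deepest leaf is ceil(log2(n)) edges below the root.
log2(339) = 8.4051
ceil(8.4051) = 9
height (edges) = 9

9


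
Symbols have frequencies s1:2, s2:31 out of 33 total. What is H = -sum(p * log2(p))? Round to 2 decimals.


Computing entropy H = -sum(p_i * log2(p_i)):
  s1: p = 2/33 = 0.0606, -p*log2(p) = 0.2451
  s2: p = 31/33 = 0.9394, -p*log2(p) = 0.0847
H = sum of terms = 0.3298
Rounded to 2 decimals: 0.33

0.33


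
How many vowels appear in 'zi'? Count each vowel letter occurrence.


Scanning each character of 'zi':
  Position 1: 'z' -> consonant (running count: 0)
  Position 2: 'i' -> vowel (running count: 1)
Total vowels: 1

1


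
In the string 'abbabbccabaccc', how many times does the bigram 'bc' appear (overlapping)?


Scanning 'abbabbccabaccc' for bigram 'bc':
  Position 0: 'ab' -> no
  Position 1: 'bb' -> no
  Position 2: 'ba' -> no
  Position 3: 'ab' -> no
  Position 4: 'bb' -> no
  Position 5: 'bc' -> MATCH
  Position 6: 'cc' -> no
  Position 7: 'ca' -> no
  Position 8: 'ab' -> no
  Position 9: 'ba' -> no
  Position 10: 'ac' -> no
  Position 11: 'cc' -> no
  Position 12: 'cc' -> no
Total matches: 1

1


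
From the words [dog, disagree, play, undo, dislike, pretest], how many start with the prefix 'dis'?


Checking each word for prefix 'dis':
  'dog' -> no (count: 0)
  'disagree' -> YES, starts with 'dis' (count: 1)
  'play' -> no (count: 1)
  'undo' -> no (count: 1)
  'dislike' -> YES, starts with 'dis' (count: 2)
  'pretest' -> no (count: 2)
Total with prefix 'dis': 2

2


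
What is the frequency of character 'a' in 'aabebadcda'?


Scanning 'aabebadcda' for 'a':
  Position 0: 'a' -> MATCH (count: 1)
  Position 1: 'a' -> MATCH (count: 2)
  Position 5: 'a' -> MATCH (count: 3)
  Position 9: 'a' -> MATCH (count: 4)
Total occurrences of 'a': 4

4


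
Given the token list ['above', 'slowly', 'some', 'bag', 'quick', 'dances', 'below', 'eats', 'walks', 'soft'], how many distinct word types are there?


Listing all tokens and tracking unique types:
  Token 1: 'above' -> NEW (unique so far: 1)
  Token 2: 'slowly' -> NEW (unique so far: 2)
  Token 3: 'some' -> NEW (unique so far: 3)
  Token 4: 'bag' -> NEW (unique so far: 4)
  Token 5: 'quick' -> NEW (unique so far: 5)
  Token 6: 'dances' -> NEW (unique so far: 6)
  Token 7: 'below' -> NEW (unique so far: 7)
  Token 8: 'eats' -> NEW (unique so far: 8)
  Token 9: 'walks' -> NEW (unique so far: 9)
  Token 10: 'soft' -> NEW (unique so far: 10)
Unique types: ('above', 'bag', 'below', 'dances', 'eats', 'quick', 'slowly', 'soft', 'some', 'walks')
Vocabulary size: 10

10


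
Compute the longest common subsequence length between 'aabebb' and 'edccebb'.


DP table for LCS of 'aabebb' and 'edccebb':
       e  d  c  c  e  b  b
    0  0  0  0  0  0  0  0
  a 0  0  0  0  0  0  0  0
  a 0  0  0  0  0  0  0  0
  b 0  0  0  0  0  0  1  1
  e 0  1  1  1  1  1  1  1
  b 0  1  1  1  1  1  2  2
  b 0  1  1  1  1  1  2  3
LCS: 'ebb'
LCS length = 3

3


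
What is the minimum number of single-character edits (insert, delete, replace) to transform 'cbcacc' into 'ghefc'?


Building DP table for s1='cbcacc' (len 6) and s2='ghefc' (len 5):
       g  h  e  f  c
    0  1  2  3  4  5
  c 1  1  2  3  4  4
  b 2  2  2  3  4  5
  c 3  3  3  3  4  4
  a 4  4  4  4  4  5
  c 5  5  5  5  5  4
  c 6  6  6  6  6  5
Edit distance = dp[6][5] = 5

5


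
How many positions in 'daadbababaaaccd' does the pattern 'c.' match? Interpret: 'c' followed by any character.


Pattern: c. means 'c' followed by any character.
Scanning 'daadbababaaaccd' position-by-position:
  Pos 0: window 'da' -> no
  Pos 1: window 'aa' -> no
  Pos 2: window 'ad' -> no
  Pos 3: window 'db' -> no
  Pos 4: window 'ba' -> no
  Pos 5: window 'ab' -> no
  Pos 6: window 'ba' -> no
  Pos 7: window 'ab' -> no
  Pos 8: window 'ba' -> no
  Pos 9: window 'aa' -> no
  Pos 10: window 'aa' -> no
  Pos 11: window 'ac' -> no
  Pos 12: window 'cc' -> MATCH
  Pos 13: window 'cd' -> MATCH
  Pos 14: window 'd' -> no
Total matches: 2

2


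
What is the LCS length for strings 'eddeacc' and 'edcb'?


DP table for LCS of 'eddeacc' and 'edcb':
       e  d  c  b
    0  0  0  0  0
  e 0  1  1  1  1
  d 0  1  2  2  2
  d 0  1  2  2  2
  e 0  1  2  2  2
  a 0  1  2  2  2
  c 0  1  2  3  3
  c 0  1  2  3  3
LCS: 'edc'
LCS length = 3

3


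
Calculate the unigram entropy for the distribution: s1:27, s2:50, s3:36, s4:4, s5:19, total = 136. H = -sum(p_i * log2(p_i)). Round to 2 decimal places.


Computing entropy H = -sum(p_i * log2(p_i)):
  s1: p = 27/136 = 0.1985, -p*log2(p) = 0.4631
  s2: p = 50/136 = 0.3676, -p*log2(p) = 0.5307
  s3: p = 36/136 = 0.2647, -p*log2(p) = 0.5076
  s4: p = 4/136 = 0.0294, -p*log2(p) = 0.1496
  s5: p = 19/136 = 0.1397, -p*log2(p) = 0.3967
H = sum of terms = 2.0477
Rounded to 2 decimals: 2.05

2.05


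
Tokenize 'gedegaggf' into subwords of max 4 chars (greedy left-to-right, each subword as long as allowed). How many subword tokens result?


'gedegaggf' has 9 characters.
Chunking with max size 4:
  Chunk 1: 'gede' (positions 0-3)
  Chunk 2: 'gagg' (positions 4-7)
  Chunk 3: 'f' (positions 8-8)
Total chunks: ceil(9 / 4) = 3

3


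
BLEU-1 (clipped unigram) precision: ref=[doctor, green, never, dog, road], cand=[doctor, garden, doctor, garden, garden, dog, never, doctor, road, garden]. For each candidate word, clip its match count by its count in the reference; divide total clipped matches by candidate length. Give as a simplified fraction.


Reference word counts: {'doctor': 1, 'dog': 1, 'green': 1, 'never': 1, 'road': 1}
Checking each candidate word (with clipping):
  'doctor' -> in reference (ref count 1, used 1/1) -> match (matches: 1)
  'garden' -> not in reference -> no match (matches: 1)
  'doctor' -> ref count 1 already used up (1/1) -> clipped, no match (matches: 1)
  'garden' -> not in reference -> no match (matches: 1)
  'garden' -> not in reference -> no match (matches: 1)
  'dog' -> in reference (ref count 1, used 1/1) -> match (matches: 2)
  'never' -> in reference (ref count 1, used 1/1) -> match (matches: 3)
  'doctor' -> ref count 1 already used up (1/1) -> clipped, no match (matches: 3)
  'road' -> in reference (ref count 1, used 1/1) -> match (matches: 4)
  'garden' -> not in reference -> no match (matches: 4)
Clipped matches: 4, Candidate length: 10
Precision = 4/10 = 2/5

2/5


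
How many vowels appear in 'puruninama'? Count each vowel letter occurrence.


Scanning each character of 'puruninama':
  Position 1: 'p' -> consonant (running count: 0)
  Position 2: 'u' -> vowel (running count: 1)
  Position 3: 'r' -> consonant (running count: 1)
  Position 4: 'u' -> vowel (running count: 2)
  Position 5: 'n' -> consonant (running count: 2)
  Position 6: 'i' -> vowel (running count: 3)
  Position 7: 'n' -> consonant (running count: 3)
  Position 8: 'a' -> vowel (running count: 4)
  Position 9: 'm' -> consonant (running count: 4)
  Position 10: 'a' -> vowel (running count: 5)
Total vowels: 5

5


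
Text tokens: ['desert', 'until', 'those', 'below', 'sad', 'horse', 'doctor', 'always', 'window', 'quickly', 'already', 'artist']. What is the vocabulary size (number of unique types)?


Listing all tokens and tracking unique types:
  Token 1: 'desert' -> NEW (unique so far: 1)
  Token 2: 'until' -> NEW (unique so far: 2)
  Token 3: 'those' -> NEW (unique so far: 3)
  Token 4: 'below' -> NEW (unique so far: 4)
  Token 5: 'sad' -> NEW (unique so far: 5)
  Token 6: 'horse' -> NEW (unique so far: 6)
  Token 7: 'doctor' -> NEW (unique so far: 7)
  Token 8: 'always' -> NEW (unique so far: 8)
  Token 9: 'window' -> NEW (unique so far: 9)
  Token 10: 'quickly' -> NEW (unique so far: 10)
  Token 11: 'already' -> NEW (unique so far: 11)
  Token 12: 'artist' -> NEW (unique so far: 12)
Unique types: ('already', 'always', 'artist', 'below', 'desert', 'doctor', 'horse', 'quickly', 'sad', 'those', 'until', 'window')
Vocabulary size: 12

12


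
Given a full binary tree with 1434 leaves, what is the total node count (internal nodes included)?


Leaf nodes (terminals): 1434
Internal nodes = n - 1 = 1434 - 1 = 1433
Total = leaves + internal = 1434 + 1433 = 2867

2867


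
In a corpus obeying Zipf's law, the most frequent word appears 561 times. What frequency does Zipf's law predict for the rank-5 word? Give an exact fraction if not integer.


Zipf's law: freq(rank) = f1 / rank
f1 = 561, rank = 5
freq = 561 / 5
GCD(561, 5) = 1
Simplified: 561/5

561/5


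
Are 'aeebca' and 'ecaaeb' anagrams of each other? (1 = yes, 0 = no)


Sort characters of 'aeebca': 'aabcee'
Sort characters of 'ecaaeb': 'aabcee'
Sorted forms match -> they ARE anagrams
Result: 1

1


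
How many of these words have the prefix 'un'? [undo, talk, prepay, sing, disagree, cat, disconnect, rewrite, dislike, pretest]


Checking each word for prefix 'un':
  'undo' -> YES, starts with 'un' (count: 1)
  'talk' -> no (count: 1)
  'prepay' -> no (count: 1)
  'sing' -> no (count: 1)
  'disagree' -> no (count: 1)
  'cat' -> no (count: 1)
  'disconnect' -> no (count: 1)
  'rewrite' -> no (count: 1)
  'dislike' -> no (count: 1)
  'pretest' -> no (count: 1)
Total with prefix 'un': 1

1


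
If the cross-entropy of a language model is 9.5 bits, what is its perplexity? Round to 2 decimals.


Perplexity formula: PP = 2^H
H = 9.5
PP = 2^9.5
Decompose: 2^9.5 = 2^9 * 2^0.5 = 2^9 * sqrt(2)
2^9 = 512, sqrt(2) ~ 1.4142136
PP ~ 512 * 1.4142136 = 724.0773632
Rounded to 2 decimals: 724.08

724.08


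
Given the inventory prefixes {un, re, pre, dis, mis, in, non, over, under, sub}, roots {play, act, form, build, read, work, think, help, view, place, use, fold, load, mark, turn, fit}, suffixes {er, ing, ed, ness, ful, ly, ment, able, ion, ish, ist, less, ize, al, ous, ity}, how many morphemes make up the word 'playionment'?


Segmenting 'playionment' against the inventory:
  'play' -> root (morpheme 1)
  'ion' -> suffix (morpheme 2)
  'ment' -> suffix (morpheme 3)
Total morphemes: 3

3


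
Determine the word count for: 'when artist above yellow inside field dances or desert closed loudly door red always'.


Counting words by splitting on spaces:
  Word 1: 'when'
  Word 2: 'artist'
  Word 3: 'above'
  Word 4: 'yellow'
  Word 5: 'inside'
  Word 6: 'field'
  Word 7: 'dances'
  Word 8: 'or'
  Word 9: 'desert'
  Word 10: 'closed'
  Word 11: 'loudly'
  Word 12: 'door'
  Word 13: 'red'
  Word 14: 'always'
Total words: 14

14


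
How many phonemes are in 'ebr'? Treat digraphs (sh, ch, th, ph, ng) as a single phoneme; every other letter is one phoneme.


Parsing 'ebr' greedily, digraphs first:
  'e' -> vowel phoneme (phonemes so far: 1)
  'b' -> consonant phoneme (phonemes so far: 2)
  'r' -> consonant phoneme (phonemes so far: 3)
Total phonemes: 3

3


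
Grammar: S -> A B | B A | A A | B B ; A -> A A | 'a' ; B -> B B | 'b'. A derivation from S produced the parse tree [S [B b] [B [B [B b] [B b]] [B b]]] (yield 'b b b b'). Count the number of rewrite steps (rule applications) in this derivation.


Every bracketed nonterminal node [X ...] in the tree is produced by exactly one rule application.
Reading the tree off as a leftmost derivation:
  Step 1: S  =>  B B   (applied S -> B B)
  Step 2: B B  =>  b B   (applied B -> b)
  Step 3: b B  =>  b B B   (applied B -> B B)
  Step 4: b B B  =>  b B B B   (applied B -> B B)
  Step 5: b B B B  =>  b b B B   (applied B -> b)
  Step 6: b b B B  =>  b b b B   (applied B -> b)
  Step 7: b b b B  =>  b b b b   (applied B -> b)
Final yield: b b b b
Total rewrite steps: 7

7


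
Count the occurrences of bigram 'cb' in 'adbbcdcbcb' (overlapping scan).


Scanning 'adbbcdcbcb' for bigram 'cb':
  Position 0: 'ad' -> no
  Position 1: 'db' -> no
  Position 2: 'bb' -> no
  Position 3: 'bc' -> no
  Position 4: 'cd' -> no
  Position 5: 'dc' -> no
  Position 6: 'cb' -> MATCH
  Position 7: 'bc' -> no
  Position 8: 'cb' -> MATCH
Total matches: 2

2


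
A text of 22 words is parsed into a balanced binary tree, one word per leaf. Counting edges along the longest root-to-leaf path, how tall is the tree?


In a balanced binary tree with n leaves the deepest leaf is ceil(log2(n)) edges below the root.
log2(22) = 4.4594
ceil(4.4594) = 5
height (edges) = 5

5


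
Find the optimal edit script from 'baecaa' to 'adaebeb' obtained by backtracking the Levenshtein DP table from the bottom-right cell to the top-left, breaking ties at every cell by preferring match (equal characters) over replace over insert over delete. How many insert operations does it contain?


Edit distance = 5. Backtracking from cell (6, 7) with preference match > replace > insert > delete,
then listing the resulting alignment 'baecaa' -> 'adaebeb' left to right:
  Step 1: insert 'a' [insertion #1]
  Step 2: replace b->d
  Step 3: keep 'a'
  Step 4: keep 'e'
  Step 5: replace c->b
  Step 6: replace a->e
  Step 7: replace a->b
Total insertions: 1

1


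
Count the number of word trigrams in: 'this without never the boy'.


Word trigrams from [5] words:
  Trigram 1: (this without never)
  Trigram 2: (without never the)
  Trigram 3: (never the boy)
Total word trigrams: 5 - 2 = 3

3


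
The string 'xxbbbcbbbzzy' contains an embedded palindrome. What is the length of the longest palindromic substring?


Scanning 'xxbbbcbbbzzy' for palindromic substrings.
Substring at positions 2-8: 'bbbcbbb'.
Check: reverse('bbbcbbb') = 'bbbcbbb' -> palindrome confirmed.
Neighbouring characters ('x' / 'z') break symmetry, so it cannot extend further.
No longer palindromic substring exists; longest length = 7

7


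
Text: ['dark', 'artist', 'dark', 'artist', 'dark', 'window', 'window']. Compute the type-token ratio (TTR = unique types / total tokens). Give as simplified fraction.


Tokens: 7
Unique types: ('artist', 'dark', 'window') = 3
TTR = 3/7
Already in lowest terms.

3/7


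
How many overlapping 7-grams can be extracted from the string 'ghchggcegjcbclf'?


String 'ghchggcegjcbclf' has length L = 15.
Number of overlapping n-grams = L - n + 1
Substituting: 15 - 7 + 1 = 9

9


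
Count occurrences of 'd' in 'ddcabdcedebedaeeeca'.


Scanning 'ddcabdcedebedaeeeca' for 'd':
  Position 0: 'd' -> MATCH (count: 1)
  Position 1: 'd' -> MATCH (count: 2)
  Position 5: 'd' -> MATCH (count: 3)
  Position 8: 'd' -> MATCH (count: 4)
  Position 12: 'd' -> MATCH (count: 5)
Total occurrences of 'd': 5

5


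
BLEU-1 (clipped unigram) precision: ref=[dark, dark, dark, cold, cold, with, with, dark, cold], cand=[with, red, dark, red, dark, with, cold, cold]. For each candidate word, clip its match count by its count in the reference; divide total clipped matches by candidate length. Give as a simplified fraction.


Reference word counts: {'cold': 3, 'dark': 4, 'with': 2}
Checking each candidate word (with clipping):
  'with' -> in reference (ref count 2, used 1/2) -> match (matches: 1)
  'red' -> not in reference -> no match (matches: 1)
  'dark' -> in reference (ref count 4, used 1/4) -> match (matches: 2)
  'red' -> not in reference -> no match (matches: 2)
  'dark' -> in reference (ref count 4, used 2/4) -> match (matches: 3)
  'with' -> in reference (ref count 2, used 2/2) -> match (matches: 4)
  'cold' -> in reference (ref count 3, used 1/3) -> match (matches: 5)
  'cold' -> in reference (ref count 3, used 2/3) -> match (matches: 6)
Clipped matches: 6, Candidate length: 8
Precision = 6/8 = 3/4

3/4


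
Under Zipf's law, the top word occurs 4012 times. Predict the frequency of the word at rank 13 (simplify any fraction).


Zipf's law: freq(rank) = f1 / rank
f1 = 4012, rank = 13
freq = 4012 / 13
GCD(4012, 13) = 1
Simplified: 4012/13

4012/13


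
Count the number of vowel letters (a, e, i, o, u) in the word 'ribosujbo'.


Scanning each character of 'ribosujbo':
  Position 1: 'r' -> consonant (running count: 0)
  Position 2: 'i' -> vowel (running count: 1)
  Position 3: 'b' -> consonant (running count: 1)
  Position 4: 'o' -> vowel (running count: 2)
  Position 5: 's' -> consonant (running count: 2)
  Position 6: 'u' -> vowel (running count: 3)
  Position 7: 'j' -> consonant (running count: 3)
  Position 8: 'b' -> consonant (running count: 3)
  Position 9: 'o' -> vowel (running count: 4)
Total vowels: 4

4


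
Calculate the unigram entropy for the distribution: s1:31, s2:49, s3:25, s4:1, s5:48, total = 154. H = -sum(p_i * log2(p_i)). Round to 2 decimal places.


Computing entropy H = -sum(p_i * log2(p_i)):
  s1: p = 31/154 = 0.2013, -p*log2(p) = 0.4655
  s2: p = 49/154 = 0.3182, -p*log2(p) = 0.5257
  s3: p = 25/154 = 0.1623, -p*log2(p) = 0.4258
  s4: p = 1/154 = 0.0065, -p*log2(p) = 0.0472
  s5: p = 48/154 = 0.3117, -p*log2(p) = 0.5242
H = sum of terms = 1.9884
Rounded to 2 decimals: 1.99

1.99


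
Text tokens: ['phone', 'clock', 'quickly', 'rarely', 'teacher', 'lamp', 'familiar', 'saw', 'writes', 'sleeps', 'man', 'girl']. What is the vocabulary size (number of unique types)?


Listing all tokens and tracking unique types:
  Token 1: 'phone' -> NEW (unique so far: 1)
  Token 2: 'clock' -> NEW (unique so far: 2)
  Token 3: 'quickly' -> NEW (unique so far: 3)
  Token 4: 'rarely' -> NEW (unique so far: 4)
  Token 5: 'teacher' -> NEW (unique so far: 5)
  Token 6: 'lamp' -> NEW (unique so far: 6)
  Token 7: 'familiar' -> NEW (unique so far: 7)
  Token 8: 'saw' -> NEW (unique so far: 8)
  Token 9: 'writes' -> NEW (unique so far: 9)
  Token 10: 'sleeps' -> NEW (unique so far: 10)
  Token 11: 'man' -> NEW (unique so far: 11)
  Token 12: 'girl' -> NEW (unique so far: 12)
Unique types: ('clock', 'familiar', 'girl', 'lamp', 'man', 'phone', 'quickly', 'rarely', 'saw', 'sleeps', 'teacher', 'writes')
Vocabulary size: 12

12


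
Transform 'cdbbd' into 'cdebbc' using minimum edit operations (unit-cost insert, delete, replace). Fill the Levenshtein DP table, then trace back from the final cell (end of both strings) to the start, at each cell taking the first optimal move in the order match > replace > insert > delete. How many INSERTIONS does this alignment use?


Edit distance = 2. Backtracking from cell (5, 6) with preference match > replace > insert > delete,
then listing the resulting alignment 'cdbbd' -> 'cdebbc' left to right:
  Step 1: keep 'c'
  Step 2: keep 'd'
  Step 3: insert 'e' [insertion #1]
  Step 4: keep 'b'
  Step 5: keep 'b'
  Step 6: replace d->c
Total insertions: 1

1


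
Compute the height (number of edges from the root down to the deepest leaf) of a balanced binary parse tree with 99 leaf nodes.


In a balanced binary tree with n leaves the deepest leaf is ceil(log2(n)) edges below the root.
log2(99) = 6.6294
ceil(6.6294) = 7
height (edges) = 7

7


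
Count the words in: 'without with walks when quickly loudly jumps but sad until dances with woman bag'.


Counting words by splitting on spaces:
  Word 1: 'without'
  Word 2: 'with'
  Word 3: 'walks'
  Word 4: 'when'
  Word 5: 'quickly'
  Word 6: 'loudly'
  Word 7: 'jumps'
  Word 8: 'but'
  Word 9: 'sad'
  Word 10: 'until'
  Word 11: 'dances'
  Word 12: 'with'
  Word 13: 'woman'
  Word 14: 'bag'
Total words: 14

14


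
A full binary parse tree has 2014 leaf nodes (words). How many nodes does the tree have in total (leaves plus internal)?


Leaf nodes (terminals): 2014
Internal nodes = n - 1 = 2014 - 1 = 2013
Total = leaves + internal = 2014 + 2013 = 4027

4027


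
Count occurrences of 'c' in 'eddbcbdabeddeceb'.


Scanning 'eddbcbdabeddeceb' for 'c':
  Position 4: 'c' -> MATCH (count: 1)
  Position 13: 'c' -> MATCH (count: 2)
Total occurrences of 'c': 2

2


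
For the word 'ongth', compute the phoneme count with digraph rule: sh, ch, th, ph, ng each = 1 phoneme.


Parsing 'ongth' greedily, digraphs first:
  'o' -> vowel phoneme (phonemes so far: 1)
  'ng' -> digraph (1 consonant phoneme) (phonemes so far: 2)
  'th' -> digraph (1 consonant phoneme) (phonemes so far: 3)
Total phonemes: 3

3


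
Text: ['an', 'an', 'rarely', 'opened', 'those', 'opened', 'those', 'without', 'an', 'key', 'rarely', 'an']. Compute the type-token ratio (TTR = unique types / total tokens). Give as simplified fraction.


Tokens: 12
Unique types: ('an', 'key', 'opened', 'rarely', 'those', 'without') = 6
TTR = 6/12
Simplify: divide both by 6 -> 1/2
TTR = 1/2

1/2


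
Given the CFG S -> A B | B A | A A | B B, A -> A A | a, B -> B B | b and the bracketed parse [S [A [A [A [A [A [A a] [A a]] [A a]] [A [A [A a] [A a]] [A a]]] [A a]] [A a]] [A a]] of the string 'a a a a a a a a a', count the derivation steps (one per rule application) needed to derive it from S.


Every bracketed nonterminal node [X ...] in the tree is produced by exactly one rule application.
Reading the tree off as a leftmost derivation:
  Step 1: S  =>  A A   (applied S -> A A)
  Step 2: A A  =>  A A A   (applied A -> A A)
  Step 3: A A A  =>  A A A A   (applied A -> A A)
  Step 4: A A A A  =>  A A A A A   (applied A -> A A)
  Step 5: A A A A A  =>  A A A A A A   (applied A -> A A)
  Step 6: A A A A A A  =>  A A A A A A A   (applied A -> A A)
  Step 7: A A A A A A A  =>  a A A A A A A   (applied A -> a)
  Step 8: a A A A A A A  =>  a a A A A A A   (applied A -> a)
  Step 9: a a A A A A A  =>  a a a A A A A   (applied A -> a)
  Step 10: a a a A A A A  =>  a a a A A A A A   (applied A -> A A)
  Step 11: a a a A A A A A  =>  a a a A A A A A A   (applied A -> A A)
  Step 12: a a a A A A A A A  =>  a a a a A A A A A   (applied A -> a)
  Step 13: a a a a A A A A A  =>  a a a a a A A A A   (applied A -> a)
  Step 14: a a a a a A A A A  =>  a a a a a a A A A   (applied A -> a)
  Step 15: a a a a a a A A A  =>  a a a a a a a A A   (applied A -> a)
  Step 16: a a a a a a a A A  =>  a a a a a a a a A   (applied A -> a)
  Step 17: a a a a a a a a A  =>  a a a a a a a a a   (applied A -> a)
Final yield: a a a a a a a a a
Total rewrite steps: 17

17


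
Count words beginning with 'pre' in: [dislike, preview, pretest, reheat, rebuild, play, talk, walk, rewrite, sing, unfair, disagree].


Checking each word for prefix 'pre':
  'dislike' -> no (count: 0)
  'preview' -> YES, starts with 'pre' (count: 1)
  'pretest' -> YES, starts with 'pre' (count: 2)
  'reheat' -> no (count: 2)
  'rebuild' -> no (count: 2)
  'play' -> no (count: 2)
  'talk' -> no (count: 2)
  'walk' -> no (count: 2)
  'rewrite' -> no (count: 2)
  'sing' -> no (count: 2)
  'unfair' -> no (count: 2)
  'disagree' -> no (count: 2)
Total with prefix 'pre': 2

2


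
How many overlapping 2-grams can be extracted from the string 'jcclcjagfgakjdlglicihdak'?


String 'jcclcjagfgakjdlglicihdak' has length L = 24.
Number of overlapping n-grams = L - n + 1
Substituting: 24 - 2 + 1 = 23

23


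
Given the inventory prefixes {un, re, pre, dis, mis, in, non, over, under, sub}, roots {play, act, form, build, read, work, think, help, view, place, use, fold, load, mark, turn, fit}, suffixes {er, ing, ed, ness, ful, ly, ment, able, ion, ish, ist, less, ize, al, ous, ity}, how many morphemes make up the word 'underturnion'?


Segmenting 'underturnion' against the inventory:
  'under' -> prefix (morpheme 1)
  'turn' -> root (morpheme 2)
  'ion' -> suffix (morpheme 3)
Total morphemes: 3

3


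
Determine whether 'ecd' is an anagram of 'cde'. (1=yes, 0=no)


Sort characters of 'ecd': 'cde'
Sort characters of 'cde': 'cde'
Sorted forms match -> they ARE anagrams
Result: 1

1


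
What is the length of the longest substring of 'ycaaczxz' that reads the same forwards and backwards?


Scanning 'ycaaczxz' for palindromic substrings.
Substring at positions 1-4: 'caac'.
Check: reverse('caac') = 'caac' -> palindrome confirmed.
Neighbouring characters ('y' / 'z') break symmetry, so it cannot extend further.
No longer palindromic substring exists; longest length = 4

4


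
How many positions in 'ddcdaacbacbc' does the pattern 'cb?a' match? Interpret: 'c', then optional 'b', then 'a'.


Pattern: cb?a means 'c', then optional 'b', then 'a'.
Scanning 'ddcdaacbacbc' position-by-position:
  Pos 0: window 'ddc' -> no
  Pos 1: window 'dcd' -> no
  Pos 2: window 'cda' -> no
  Pos 3: window 'daa' -> no
  Pos 4: window 'aac' -> no
  Pos 5: window 'acb' -> no
  Pos 6: window 'cba' -> MATCH
  Pos 7: window 'bac' -> no
  Pos 8: window 'acb' -> no
  Pos 9: window 'cbc' -> no
  Pos 10: window 'bc' -> no
  Pos 11: window 'c' -> no
Total matches: 1

1


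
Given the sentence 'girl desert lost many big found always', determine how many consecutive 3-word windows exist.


Word trigrams from [7] words:
  Trigram 1: (girl desert lost)
  Trigram 2: (desert lost many)
  Trigram 3: (lost many big)
  Trigram 4: (many big found)
  Trigram 5: (big found always)
Total word trigrams: 7 - 2 = 5

5


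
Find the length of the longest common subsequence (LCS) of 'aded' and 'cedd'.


DP table for LCS of 'aded' and 'cedd':
       c  e  d  d
    0  0  0  0  0
  a 0  0  0  0  0
  d 0  0  0  1  1
  e 0  0  1  1  1
  d 0  0  1  2  2
LCS: 'dd'
LCS length = 2

2


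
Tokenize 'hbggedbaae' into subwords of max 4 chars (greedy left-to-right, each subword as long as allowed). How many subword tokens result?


'hbggedbaae' has 10 characters.
Chunking with max size 4:
  Chunk 1: 'hbgg' (positions 0-3)
  Chunk 2: 'edba' (positions 4-7)
  Chunk 3: 'ae' (positions 8-9)
Total chunks: ceil(10 / 4) = 3

3


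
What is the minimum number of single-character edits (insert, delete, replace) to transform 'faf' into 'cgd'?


Building DP table for s1='faf' (len 3) and s2='cgd' (len 3):
       c  g  d
    0  1  2  3
  f 1  1  2  3
  a 2  2  2  3
  f 3  3  3  3
Edit distance = dp[3][3] = 3

3


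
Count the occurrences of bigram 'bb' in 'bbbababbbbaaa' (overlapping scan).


Scanning 'bbbababbbbaaa' for bigram 'bb':
  Position 0: 'bb' -> MATCH
  Position 1: 'bb' -> MATCH
  Position 2: 'ba' -> no
  Position 3: 'ab' -> no
  Position 4: 'ba' -> no
  Position 5: 'ab' -> no
  Position 6: 'bb' -> MATCH
  Position 7: 'bb' -> MATCH
  Position 8: 'bb' -> MATCH
  Position 9: 'ba' -> no
  Position 10: 'aa' -> no
  Position 11: 'aa' -> no
Total matches: 5

5


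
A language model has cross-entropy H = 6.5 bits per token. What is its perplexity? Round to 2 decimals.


Perplexity formula: PP = 2^H
H = 6.5
PP = 2^6.5
Decompose: 2^6.5 = 2^6 * 2^0.5 = 2^6 * sqrt(2)
2^6 = 64, sqrt(2) ~ 1.4142136
PP ~ 64 * 1.4142136 = 90.5096704
Rounded to 2 decimals: 90.51

90.51


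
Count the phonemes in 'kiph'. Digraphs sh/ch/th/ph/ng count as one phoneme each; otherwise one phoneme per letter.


Parsing 'kiph' greedily, digraphs first:
  'k' -> consonant phoneme (phonemes so far: 1)
  'i' -> vowel phoneme (phonemes so far: 2)
  'ph' -> digraph (1 consonant phoneme) (phonemes so far: 3)
Total phonemes: 3

3


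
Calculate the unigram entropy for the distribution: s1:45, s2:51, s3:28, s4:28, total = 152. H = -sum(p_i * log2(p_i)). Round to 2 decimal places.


Computing entropy H = -sum(p_i * log2(p_i)):
  s1: p = 45/152 = 0.2961, -p*log2(p) = 0.5199
  s2: p = 51/152 = 0.3355, -p*log2(p) = 0.5286
  s3: p = 28/152 = 0.1842, -p*log2(p) = 0.4496
  s4: p = 28/152 = 0.1842, -p*log2(p) = 0.4496
H = sum of terms = 1.9477
Rounded to 2 decimals: 1.95

1.95


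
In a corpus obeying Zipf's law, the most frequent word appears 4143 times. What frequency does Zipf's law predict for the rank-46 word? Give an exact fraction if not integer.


Zipf's law: freq(rank) = f1 / rank
f1 = 4143, rank = 46
freq = 4143 / 46
GCD(4143, 46) = 1
Simplified: 4143/46

4143/46


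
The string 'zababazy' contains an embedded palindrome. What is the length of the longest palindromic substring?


Scanning 'zababazy' for palindromic substrings.
Substring at positions 0-6: 'zababaz'.
Check: reverse('zababaz') = 'zababaz' -> palindrome confirmed.
Neighbouring characters ('-' / 'y') break symmetry, so it cannot extend further.
No longer palindromic substring exists; longest length = 7

7


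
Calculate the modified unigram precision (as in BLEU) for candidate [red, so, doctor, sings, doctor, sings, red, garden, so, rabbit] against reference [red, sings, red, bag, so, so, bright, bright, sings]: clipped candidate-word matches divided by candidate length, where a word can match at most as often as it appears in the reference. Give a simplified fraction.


Reference word counts: {'bag': 1, 'bright': 2, 'red': 2, 'sings': 2, 'so': 2}
Checking each candidate word (with clipping):
  'red' -> in reference (ref count 2, used 1/2) -> match (matches: 1)
  'so' -> in reference (ref count 2, used 1/2) -> match (matches: 2)
  'doctor' -> not in reference -> no match (matches: 2)
  'sings' -> in reference (ref count 2, used 1/2) -> match (matches: 3)
  'doctor' -> not in reference -> no match (matches: 3)
  'sings' -> in reference (ref count 2, used 2/2) -> match (matches: 4)
  'red' -> in reference (ref count 2, used 2/2) -> match (matches: 5)
  'garden' -> not in reference -> no match (matches: 5)
  'so' -> in reference (ref count 2, used 2/2) -> match (matches: 6)
  'rabbit' -> not in reference -> no match (matches: 6)
Clipped matches: 6, Candidate length: 10
Precision = 6/10 = 3/5

3/5


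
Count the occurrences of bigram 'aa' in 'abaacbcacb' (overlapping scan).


Scanning 'abaacbcacb' for bigram 'aa':
  Position 0: 'ab' -> no
  Position 1: 'ba' -> no
  Position 2: 'aa' -> MATCH
  Position 3: 'ac' -> no
  Position 4: 'cb' -> no
  Position 5: 'bc' -> no
  Position 6: 'ca' -> no
  Position 7: 'ac' -> no
  Position 8: 'cb' -> no
Total matches: 1

1


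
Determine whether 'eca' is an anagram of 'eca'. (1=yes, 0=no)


Sort characters of 'eca': 'ace'
Sort characters of 'eca': 'ace'
Sorted forms match -> they ARE anagrams
Result: 1

1


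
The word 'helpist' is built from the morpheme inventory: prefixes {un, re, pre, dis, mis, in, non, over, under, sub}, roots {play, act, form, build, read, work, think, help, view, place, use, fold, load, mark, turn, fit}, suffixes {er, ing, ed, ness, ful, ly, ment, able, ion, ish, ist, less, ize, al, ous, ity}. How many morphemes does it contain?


Segmenting 'helpist' against the inventory:
  'help' -> root (morpheme 1)
  'ist' -> suffix (morpheme 2)
Total morphemes: 2

2


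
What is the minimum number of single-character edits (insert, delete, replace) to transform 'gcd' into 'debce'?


Building DP table for s1='gcd' (len 3) and s2='debce' (len 5):
       d  e  b  c  e
    0  1  2  3  4  5
  g 1  1  2  3  4  5
  c 2  2  2  3  3  4
  d 3  2  3  3  4  4
Edit distance = dp[3][5] = 4

4


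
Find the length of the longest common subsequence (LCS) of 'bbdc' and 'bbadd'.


DP table for LCS of 'bbdc' and 'bbadd':
       b  b  a  d  d
    0  0  0  0  0  0
  b 0  1  1  1  1  1
  b 0  1  2  2  2  2
  d 0  1  2  2  3  3
  c 0  1  2  2  3  3
LCS: 'bbd'
LCS length = 3

3


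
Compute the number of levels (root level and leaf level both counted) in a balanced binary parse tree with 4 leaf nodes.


In a balanced binary tree with n leaves the deepest leaf is ceil(log2(n)) edges below the root,
so counting node levels inclusive of root and leaves gives ceil(log2(n)) + 1 levels.
log2(4) = 2.0000
ceil(2.0000) = 2
levels = 2 + 1 = 3

3


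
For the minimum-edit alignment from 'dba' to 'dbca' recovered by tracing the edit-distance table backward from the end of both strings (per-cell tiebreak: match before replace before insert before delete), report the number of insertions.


Edit distance = 1. Backtracking from cell (3, 4) with preference match > replace > insert > delete,
then listing the resulting alignment 'dba' -> 'dbca' left to right:
  Step 1: keep 'd'
  Step 2: keep 'b'
  Step 3: insert 'c' [insertion #1]
  Step 4: keep 'a'
Total insertions: 1

1


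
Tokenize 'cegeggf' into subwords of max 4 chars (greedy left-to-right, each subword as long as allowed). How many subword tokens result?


'cegeggf' has 7 characters.
Chunking with max size 4:
  Chunk 1: 'cege' (positions 0-3)
  Chunk 2: 'ggf' (positions 4-6)
Total chunks: ceil(7 / 4) = 2

2


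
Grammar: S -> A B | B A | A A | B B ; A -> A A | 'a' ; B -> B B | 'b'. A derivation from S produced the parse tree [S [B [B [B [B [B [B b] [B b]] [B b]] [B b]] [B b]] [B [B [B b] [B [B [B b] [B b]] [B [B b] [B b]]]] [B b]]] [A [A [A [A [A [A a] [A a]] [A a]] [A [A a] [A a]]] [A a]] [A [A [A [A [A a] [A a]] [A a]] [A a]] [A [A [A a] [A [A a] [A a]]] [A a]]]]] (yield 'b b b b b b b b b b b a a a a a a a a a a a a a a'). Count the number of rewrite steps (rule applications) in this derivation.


Every bracketed nonterminal node [X ...] in the tree is produced by exactly one rule application.
Reading the tree off as a leftmost derivation:
  Step 1: S  =>  B A   (applied S -> B A)
  Step 2: B A  =>  B B A   (applied B -> B B)
  Step 3: B B A  =>  B B B A   (applied B -> B B)
  Step 4: B B B A  =>  B B B B A   (applied B -> B B)
  Step 5: B B B B A  =>  B B B B B A   (applied B -> B B)
  Step 6: B B B B B A  =>  B B B B B B A   (applied B -> B B)
  Step 7: B B B B B B A  =>  b B B B B B A   (applied B -> b)
  Step 8: b B B B B B A  =>  b b B B B B A   (applied B -> b)
  Step 9: b b B B B B A  =>  b b b B B B A   (applied B -> b)
  Step 10: b b b B B B A  =>  b b b b B B A   (applied B -> b)
  Step 11: b b b b B B A  =>  b b b b b B A   (applied B -> b)
  Step 12: b b b b b B A  =>  b b b b b B B A   (applied B -> B B)
  Step 13: b b b b b B B A  =>  b b b b b B B B A   (applied B -> B B)
  Step 14: b b b b b B B B A  =>  b b b b b b B B A   (applied B -> b)
  Step 15: b b b b b b B B A  =>  b b b b b b B B B A   (applied B -> B B)
  Step 16: b b b b b b B B B A  =>  b b b b b b B B B B A   (applied B -> B B)
  Step 17: b b b b b b B B B B A  =>  b b b b b b b B B B A   (applied B -> b)
  Step 18: b b b b b b b B B B A  =>  b b b b b b b b B B A   (applied B -> b)
  Step 19: b b b b b b b b B B A  =>  b b b b b b b b B B B A   (applied B -> B B)
  Step 20: b b b b b b b b B B B A  =>  b b b b b b b b b B B A   (applied B -> b)
  Step 21: b b b b b b b b b B B A  =>  b b b b b b b b b b B A   (applied B -> b)
  Step 22: b b b b b b b b b b B A  =>  b b b b b b b b b b b A   (applied B -> b)
  Step 23: b b b b b b b b b b b A  =>  b b b b b b b b b b b A A   (applied A -> A A)
  Step 24: b b b b b b b b b b b A A  =>  b b b b b b b b b b b A A A   (applied A -> A A)
  Step 25: b b b b b b b b b b b A A A  =>  b b b b b b b b b b b A A A A   (applied A -> A A)
  Step 26: b b b b b b b b b b b A A A A  =>  b b b b b b b b b b b A A A A A   (applied A -> A A)
  Step 27: b b b b b b b b b b b A A A A A  =>  b b b b b b b b b b b A A A A A A   (applied A -> A A)
  Step 28: b b b b b b b b b b b A A A A A A  =>  b b b b b b b b b b b a A A A A A   (applied A -> a)
  Step 29: b b b b b b b b b b b a A A A A A  =>  b b b b b b b b b b b a a A A A A   (applied A -> a)
  Step 30: b b b b b b b b b b b a a A A A A  =>  b b b b b b b b b b b a a a A A A   (applied A -> a)
  Step 31: b b b b b b b b b b b a a a A A A  =>  b b b b b b b b b b b a a a A A A A   (applied A -> A A)
  Step 32: b b b b b b b b b b b a a a A A A A  =>  b b b b b b b b b b b a a a a A A A   (applied A -> a)
  Step 33: b b b b b b b b b b b a a a a A A A  =>  b b b b b b b b b b b a a a a a A A   (applied A -> a)
  Step 34: b b b b b b b b b b b a a a a a A A  =>  b b b b b b b b b b b a a a a a a A   (applied A -> a)
  Step 35: b b b b b b b b b b b a a a a a a A  =>  b b b b b b b b b b b a a a a a a A A   (applied A -> A A)
  Step 36: b b b b b b b b b b b a a a a a a A A  =>  b b b b b b b b b b b a a a a a a A A A   (applied A -> A A)
  Step 37: b b b b b b b b b b b a a a a a a A A A  =>  b b b b b b b b b b b a a a a a a A A A A   (applied A -> A A)
  Step 38: b b b b b b b b b b b a a a a a a A A A A  =>  b b b b b b b b b b b a a a a a a A A A A A   (applied A -> A A)
  Step 39: b b b b b b b b b b b a a a a a a A A A A A  =>  b b b b b b b b b b b a a a a a a a A A A A   (applied A -> a)
  Step 40: b b b b b b b b b b b a a a a a a a A A A A  =>  b b b b b b b b b b b a a a a a a a a A A A   (applied A -> a)
  Step 41: b b b b b b b b b b b a a a a a a a a A A A  =>  b b b b b b b b b b b a a a a a a a a a A A   (applied A -> a)
  Step 42: b b b b b b b b b b b a a a a a a a a a A A  =>  b b b b b b b b b b b a a a a a a a a a a A   (applied A -> a)
  Step 43: b b b b b b b b b b b a a a a a a a a a a A  =>  b b b b b b b b b b b a a a a a a a a a a A A   (applied A -> A A)
  Step 44: b b b b b b b b b b b a a a a a a a a a a A A  =>  b b b b b b b b b b b a a a a a a a a a a A A A   (applied A -> A A)
  Step 45: b b b b b b b b b b b a a a a a a a a a a A A A  =>  b b b b b b b b b b b a a a a a a a a a a a A A   (applied A -> a)
  Step 46: b b b b b b b b b b b a a a a a a a a a a a A A  =>  b b b b b b b b b b b a a a a a a a a a a a A A A   (applied A -> A A)
  Step 47: b b b b b b b b b b b a a a a a a a a a a a A A A  =>  b b b b b b b b b b b a a a a a a a a a a a a A A   (applied A -> a)
  Step 48: b b b b b b b b b b b a a a a a a a a a a a a A A  =>  b b b b b b b b b b b a a a a a a a a a a a a a A   (applied A -> a)
  Step 49: b b b b b b b b b b b a a a a a a a a a a a a a A  =>  b b b b b b b b b b b a a a a a a a a a a a a a a   (applied A -> a)
Final yield: b b b b b b b b b b b a a a a a a a a a a a a a a
Total rewrite steps: 49

49


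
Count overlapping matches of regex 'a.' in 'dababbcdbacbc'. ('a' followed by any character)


Pattern: a. means 'a' followed by any character.
Scanning 'dababbcdbacbc' position-by-position:
  Pos 0: window 'da' -> no
  Pos 1: window 'ab' -> MATCH
  Pos 2: window 'ba' -> no
  Pos 3: window 'ab' -> MATCH
  Pos 4: window 'bb' -> no
  Pos 5: window 'bc' -> no
  Pos 6: window 'cd' -> no
  Pos 7: window 'db' -> no
  Pos 8: window 'ba' -> no
  Pos 9: window 'ac' -> MATCH
  Pos 10: window 'cb' -> no
  Pos 11: window 'bc' -> no
  Pos 12: window 'c' -> no
Total matches: 3

3


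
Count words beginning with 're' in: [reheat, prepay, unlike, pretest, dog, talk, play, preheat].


Checking each word for prefix 're':
  'reheat' -> YES, starts with 're' (count: 1)
  'prepay' -> no (count: 1)
  'unlike' -> no (count: 1)
  'pretest' -> no (count: 1)
  'dog' -> no (count: 1)
  'talk' -> no (count: 1)
  'play' -> no (count: 1)
  'preheat' -> no (count: 1)
Total with prefix 're': 1

1


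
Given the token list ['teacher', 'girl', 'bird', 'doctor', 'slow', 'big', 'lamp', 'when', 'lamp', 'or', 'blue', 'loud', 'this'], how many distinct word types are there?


Listing all tokens and tracking unique types:
  Token 1: 'teacher' -> NEW (unique so far: 1)
  Token 2: 'girl' -> NEW (unique so far: 2)
  Token 3: 'bird' -> NEW (unique so far: 3)
  Token 4: 'doctor' -> NEW (unique so far: 4)
  Token 5: 'slow' -> NEW (unique so far: 5)
  Token 6: 'big' -> NEW (unique so far: 6)
  Token 7: 'lamp' -> NEW (unique so far: 7)
  Token 8: 'when' -> NEW (unique so far: 8)
  Token 9: 'lamp' -> duplicate (unique so far: 8)
  Token 10: 'or' -> NEW (unique so far: 9)
  Token 11: 'blue' -> NEW (unique so far: 10)
  Token 12: 'loud' -> NEW (unique so far: 11)
  Token 13: 'this' -> NEW (unique so far: 12)
Unique types: ('big', 'bird', 'blue', 'doctor', 'girl', 'lamp', 'loud', 'or', 'slow', 'teacher', 'this', 'when')
Vocabulary size: 12

12


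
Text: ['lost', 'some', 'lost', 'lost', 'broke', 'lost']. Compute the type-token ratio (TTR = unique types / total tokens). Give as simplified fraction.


Tokens: 6
Unique types: ('broke', 'lost', 'some') = 3
TTR = 3/6
Simplify: divide both by 3 -> 1/2
TTR = 1/2

1/2
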